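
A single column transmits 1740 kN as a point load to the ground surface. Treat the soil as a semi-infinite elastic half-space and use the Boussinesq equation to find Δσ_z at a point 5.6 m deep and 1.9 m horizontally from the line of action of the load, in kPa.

Boussinesq vertical stress below a point load on an elastic half-space:
Δσ_z = 3P/(2πz²) · [1 + (r/z)²]^(−5/2)
r/z = 1.9/5.6 = 0.33929; [1+(r/z)²]^(−5/2) = 0.76155.
Δσ_z = 3×1740/(2π×5.6²) × 0.76155 = 26.492 × 0.76155 = 20.17 kPa

Δσ_z ≈ 20.2 kPa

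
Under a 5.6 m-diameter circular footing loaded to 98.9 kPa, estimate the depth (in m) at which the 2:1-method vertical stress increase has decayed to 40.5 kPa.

z ≈ 3.15 m

2:1 spreading — at depth z the loaded area has grown by z in each plan dimension:
qD²/(D+z)² = Δσ_z ⇒ z = D(√(q/Δσ_z) − 1) = 5.6×(√(98.9/40.5) − 1) = 3.151 m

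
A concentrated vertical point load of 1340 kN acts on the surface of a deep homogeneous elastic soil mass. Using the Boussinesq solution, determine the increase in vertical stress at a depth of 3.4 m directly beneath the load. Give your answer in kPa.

Δσ_z ≈ 55.3 kPa

Boussinesq vertical stress below a point load on an elastic half-space:
Δσ_z = 3P/(2πz²) · [1 + (r/z)²]^(−5/2)
r/z = 0/3.4 = 0; [1+(r/z)²]^(−5/2) = 1.
Δσ_z = 3×1340/(2π×3.4²) × 1 = 55.346 × 1 = 55.35 kPa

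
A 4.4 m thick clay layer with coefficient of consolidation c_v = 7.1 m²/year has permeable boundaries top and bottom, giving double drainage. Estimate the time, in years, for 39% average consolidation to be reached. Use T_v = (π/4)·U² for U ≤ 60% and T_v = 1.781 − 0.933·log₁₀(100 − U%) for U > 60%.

Drainage path length: H_d = H/2 = 2.2 m (double drainage).
U ≤ 60%: T_v = (π/4)·U² = (π/4)×0.39² = 0.11946.
t = T_v·H_d²/c_v = 0.11946×2.2²/7.1 = 0.08143 years.

t ≈ 0.0814 years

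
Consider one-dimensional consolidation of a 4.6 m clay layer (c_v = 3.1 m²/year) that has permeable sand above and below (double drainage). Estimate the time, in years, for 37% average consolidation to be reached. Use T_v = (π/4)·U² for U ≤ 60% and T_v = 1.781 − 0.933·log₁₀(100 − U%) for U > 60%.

t ≈ 0.183 years

Drainage path length: H_d = H/2 = 2.3 m (double drainage).
U ≤ 60%: T_v = (π/4)·U² = (π/4)×0.37² = 0.10752.
t = T_v·H_d²/c_v = 0.10752×2.3²/3.1 = 0.1835 years.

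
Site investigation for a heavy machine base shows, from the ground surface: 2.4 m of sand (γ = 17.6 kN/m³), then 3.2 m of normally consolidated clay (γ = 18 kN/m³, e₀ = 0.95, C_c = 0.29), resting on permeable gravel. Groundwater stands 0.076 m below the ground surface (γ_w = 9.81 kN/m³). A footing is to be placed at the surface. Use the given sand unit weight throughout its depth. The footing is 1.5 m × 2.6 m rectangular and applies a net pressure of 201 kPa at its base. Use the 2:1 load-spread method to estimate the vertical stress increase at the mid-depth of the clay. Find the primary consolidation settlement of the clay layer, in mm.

Mid-depth of clay below the ground surface: z = 2.4 + 3.2/2 = 4 m.
Total vertical stress at mid-clay: σ_v = 17.6×2.4 + 18×1.6 = 71.04 kPa.
Pore pressure: u = 9.81×(4 − 0.076) = 38.494 kPa.
Initial effective stress: σ'_0 = σ_v − u = 71.04 − 38.494 = 32.546 kPa.
Stress increase at mid-clay by the 2:1 spreading method:
Δσ = qBL/((B+z)(L+z)) = 201×1.5×2.6/((1.5+4)(2.6+4)) = 21.595 kPa
Final effective stress: σ'_f = σ'_0 + Δσ = 32.546 + 21.595 = 54.141 kPa.
Normally consolidated clay, so the full stress increment lies on the virgin compression line:
S_c = C_c·H/(1+e₀)·log₁₀(σ'_f/σ'_0) = 0.29×3.2/(1+0.95)×log₁₀(54.141/32.546)
    = 0.4759 × 0.22103 = 0.1052 m

S_c ≈ 105 mm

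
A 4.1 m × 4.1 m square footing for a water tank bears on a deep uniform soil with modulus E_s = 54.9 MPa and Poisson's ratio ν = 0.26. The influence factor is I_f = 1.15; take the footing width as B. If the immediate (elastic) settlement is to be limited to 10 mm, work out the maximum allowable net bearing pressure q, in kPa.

E_s = 54.9 MPa = 54900 kPa.
S_e = q·B·(1−ν²)/E_s · I_f  ⇒  q = S_e·E_s / (B·(1−ν²)·I_f).
q = 0.01 × 54900 / (4.1 × 0.9324 × 1.15) = 124.9 kPa

q ≈ 125 kPa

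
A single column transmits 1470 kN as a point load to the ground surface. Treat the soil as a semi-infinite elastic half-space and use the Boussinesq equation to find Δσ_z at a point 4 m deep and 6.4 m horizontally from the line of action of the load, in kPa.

Δσ_z ≈ 1.83 kPa

Boussinesq vertical stress below a point load on an elastic half-space:
Δσ_z = 3P/(2πz²) · [1 + (r/z)²]^(−5/2)
r/z = 6.4/4 = 1.6; [1+(r/z)²]^(−5/2) = 0.041819.
Δσ_z = 3×1470/(2π×4²) × 0.041819 = 43.867 × 0.041819 = 1.834 kPa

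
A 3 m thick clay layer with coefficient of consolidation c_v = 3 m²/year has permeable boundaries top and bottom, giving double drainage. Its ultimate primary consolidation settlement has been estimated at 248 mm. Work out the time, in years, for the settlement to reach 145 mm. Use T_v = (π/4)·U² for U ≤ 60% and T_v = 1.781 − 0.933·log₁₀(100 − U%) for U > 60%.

Drainage path length: H_d = H/2 = 1.5 m (double drainage).
U = S(t)/S_ult = 145/248 = 0.5847.
U ≤ 60%: T_v = (π/4)·U² = (π/4)×0.58468² = 0.26849.
t = T_v·H_d²/c_v = 0.26849×1.5²/3 = 0.2014 years.

t ≈ 0.201 years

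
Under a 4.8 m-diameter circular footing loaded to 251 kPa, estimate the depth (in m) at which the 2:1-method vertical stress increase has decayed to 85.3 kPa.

z ≈ 3.43 m

2:1 spreading — at depth z the loaded area has grown by z in each plan dimension:
qD²/(D+z)² = Δσ_z ⇒ z = D(√(q/Δσ_z) − 1) = 4.8×(√(251/85.3) − 1) = 3.434 m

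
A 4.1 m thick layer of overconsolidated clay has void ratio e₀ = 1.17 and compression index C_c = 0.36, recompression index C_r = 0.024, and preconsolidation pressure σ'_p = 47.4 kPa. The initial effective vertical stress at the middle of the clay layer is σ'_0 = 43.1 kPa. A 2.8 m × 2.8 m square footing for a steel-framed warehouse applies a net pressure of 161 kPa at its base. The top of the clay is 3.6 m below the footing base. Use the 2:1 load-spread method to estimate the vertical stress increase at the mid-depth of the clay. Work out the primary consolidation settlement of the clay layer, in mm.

S_c ≈ 75.3 mm

Mid-depth of clay below the footing base: z = 3.6 + 4.1/2 = 5.65 m.
Stress increase at mid-clay by the 2:1 spreading method:
Δσ = qBL/((B+z)(L+z)) = 161×2.8×2.8/((2.8+5.65)(2.8+5.65)) = 17.678 kPa
Final effective stress: σ'_f = 43.1 + 17.678 = 60.778 kPa.
σ'_f = 60.778 > σ'_p = 47.4 kPa, so the stress path crosses the preconsolidation pressure — recompression up to σ'_p, then virgin compression beyond:
S_c = H/(1+e₀)·[C_r·log₁₀(σ'_p/σ'_0) + C_c·log₁₀(σ'_f/σ'_p)]
    = 4.1/2.17 × [0.024×log₁₀(47.4/43.1) + 0.36×log₁₀(60.778/47.4)]
    = 1.8894 × [0.00099123 + 0.038869] = 0.07531 m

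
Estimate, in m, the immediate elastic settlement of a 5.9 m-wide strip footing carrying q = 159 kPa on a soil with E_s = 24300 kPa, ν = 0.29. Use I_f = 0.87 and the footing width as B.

Immediate (elastic) settlement: S_e = q·B·(1−ν²)/E_s · I_f.
S_e = 159 × 5.9 × (1 − 0.29²) / 24300 × 0.87
    = 159 × 5.9 × 0.9159 / 24300 × 0.87
    = 0.03076 m

S_e ≈ 0.0308 m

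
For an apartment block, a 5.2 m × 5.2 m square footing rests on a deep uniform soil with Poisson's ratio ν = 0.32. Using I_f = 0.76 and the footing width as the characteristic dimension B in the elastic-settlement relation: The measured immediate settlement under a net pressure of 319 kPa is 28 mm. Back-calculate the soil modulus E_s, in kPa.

S_e = q·B·(1−ν²)/E_s · I_f  ⇒  E_s = q·B·(1−ν²)·I_f / S_e.
E_s = 319 × 5.2 × 0.8976 × 0.76 / 0.028 = 40410 kPa

E_s ≈ 40400 kPa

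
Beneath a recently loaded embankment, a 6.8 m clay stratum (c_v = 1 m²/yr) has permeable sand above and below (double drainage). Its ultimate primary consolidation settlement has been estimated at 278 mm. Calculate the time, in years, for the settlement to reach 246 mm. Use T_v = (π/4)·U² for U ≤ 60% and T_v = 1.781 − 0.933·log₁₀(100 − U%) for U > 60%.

t ≈ 9.14 years

Drainage path length: H_d = H/2 = 3.4 m (double drainage).
U = S(t)/S_ult = 246/278 = 0.8849.
U > 60%: T_v = 1.781 − 0.933·log₁₀(100 − 88.489) = 0.79099.
t = T_v·H_d²/c_v = 0.79099×3.4²/1 = 9.144 years.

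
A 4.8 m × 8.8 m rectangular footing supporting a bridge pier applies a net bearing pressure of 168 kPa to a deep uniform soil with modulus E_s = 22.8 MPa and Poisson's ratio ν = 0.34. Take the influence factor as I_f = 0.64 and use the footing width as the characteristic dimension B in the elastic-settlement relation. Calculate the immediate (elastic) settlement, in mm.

S_e ≈ 20 mm

Immediate (elastic) settlement: S_e = q·B·(1−ν²)/E_s · I_f.
E_s = 22.8 MPa = 22800 kPa.
S_e = 168 × 4.8 × (1 − 0.34²) / 22800 × 0.64
    = 168 × 4.8 × 0.8844 / 22800 × 0.64
    = 0.02002 m = 20.02 mm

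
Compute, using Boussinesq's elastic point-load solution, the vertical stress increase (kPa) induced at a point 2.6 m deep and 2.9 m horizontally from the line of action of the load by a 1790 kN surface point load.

Boussinesq vertical stress below a point load on an elastic half-space:
Δσ_z = 3P/(2πz²) · [1 + (r/z)²]^(−5/2)
r/z = 2.9/2.6 = 1.1154; [1+(r/z)²]^(−5/2) = 0.13256.
Δσ_z = 3×1790/(2π×2.6²) × 0.13256 = 126.43 × 0.13256 = 16.76 kPa

Δσ_z ≈ 16.8 kPa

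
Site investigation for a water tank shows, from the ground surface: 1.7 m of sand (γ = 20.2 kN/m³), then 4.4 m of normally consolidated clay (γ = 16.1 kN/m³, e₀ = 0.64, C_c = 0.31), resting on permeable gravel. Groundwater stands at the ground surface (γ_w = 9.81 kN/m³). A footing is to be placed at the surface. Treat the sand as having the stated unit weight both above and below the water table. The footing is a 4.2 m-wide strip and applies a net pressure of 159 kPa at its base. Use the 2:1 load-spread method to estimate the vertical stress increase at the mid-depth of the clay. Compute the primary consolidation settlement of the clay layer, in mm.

Mid-depth of clay below the ground surface: z = 1.7 + 4.4/2 = 3.9 m.
Total vertical stress at mid-clay: σ_v = 20.2×1.7 + 16.1×2.2 = 69.76 kPa.
Pore pressure: u = 9.81×(3.9 − 0) = 38.259 kPa.
Initial effective stress: σ'_0 = σ_v − u = 69.76 − 38.259 = 31.501 kPa.
Stress increase at mid-clay by the 2:1 spreading method:
Δσ = qB/(B+z) = 159×4.2/(4.2+3.9) = 82.444 kPa
Final effective stress: σ'_f = σ'_0 + Δσ = 31.501 + 82.444 = 113.95 kPa.
Normally consolidated clay, so the full stress increment lies on the virgin compression line:
S_c = C_c·H/(1+e₀)·log₁₀(σ'_f/σ'_0) = 0.31×4.4/(1+0.64)×log₁₀(113.95/31.501)
    = 0.83171 × 0.55839 = 0.4644 m

S_c ≈ 464 mm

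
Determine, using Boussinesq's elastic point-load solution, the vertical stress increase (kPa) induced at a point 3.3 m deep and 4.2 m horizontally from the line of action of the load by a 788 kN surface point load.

Δσ_z ≈ 3.11 kPa

Boussinesq vertical stress below a point load on an elastic half-space:
Δσ_z = 3P/(2πz²) · [1 + (r/z)²]^(−5/2)
r/z = 4.2/3.3 = 1.2727; [1+(r/z)²]^(−5/2) = 0.090015.
Δσ_z = 3×788/(2π×3.3²) × 0.090015 = 34.549 × 0.090015 = 3.11 kPa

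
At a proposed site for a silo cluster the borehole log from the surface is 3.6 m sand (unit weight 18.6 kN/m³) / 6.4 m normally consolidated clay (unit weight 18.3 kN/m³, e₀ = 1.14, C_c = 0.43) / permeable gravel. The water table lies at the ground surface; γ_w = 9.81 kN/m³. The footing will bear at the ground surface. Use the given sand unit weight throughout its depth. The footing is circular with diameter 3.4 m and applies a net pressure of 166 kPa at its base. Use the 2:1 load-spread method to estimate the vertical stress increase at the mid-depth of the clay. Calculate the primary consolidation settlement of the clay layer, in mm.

S_c ≈ 152 mm

Mid-depth of clay below the ground surface: z = 3.6 + 6.4/2 = 6.8 m.
Total vertical stress at mid-clay: σ_v = 18.6×3.6 + 18.3×3.2 = 125.52 kPa.
Pore pressure: u = 9.81×(6.8 − 0) = 66.708 kPa.
Initial effective stress: σ'_0 = σ_v − u = 125.52 − 66.708 = 58.812 kPa.
Stress increase at mid-clay by the 2:1 spreading method:
Δσ ≈ qD²/(D+z)² = 166×3.4²/(3.4+6.8)² = 18.444 kPa
Final effective stress: σ'_f = σ'_0 + Δσ = 58.812 + 18.444 = 77.256 kPa.
Normally consolidated clay, so the full stress increment lies on the virgin compression line:
S_c = C_c·H/(1+e₀)·log₁₀(σ'_f/σ'_0) = 0.43×6.4/(1+1.14)×log₁₀(77.256/58.812)
    = 1.286 × 0.11847 = 0.1524 m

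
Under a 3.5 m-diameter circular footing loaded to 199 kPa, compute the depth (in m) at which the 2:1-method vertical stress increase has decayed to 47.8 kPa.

z ≈ 3.64 m

2:1 spreading — at depth z the loaded area has grown by z in each plan dimension:
qD²/(D+z)² = Δσ_z ⇒ z = D(√(q/Δσ_z) − 1) = 3.5×(√(199/47.8) − 1) = 3.641 m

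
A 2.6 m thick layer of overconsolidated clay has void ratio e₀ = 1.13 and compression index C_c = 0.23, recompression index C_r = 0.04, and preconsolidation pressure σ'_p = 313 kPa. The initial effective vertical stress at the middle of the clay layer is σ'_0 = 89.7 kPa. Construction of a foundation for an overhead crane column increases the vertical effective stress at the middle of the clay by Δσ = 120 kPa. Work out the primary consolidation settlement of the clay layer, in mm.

S_c ≈ 18 mm

Final effective stress: σ'_f = 89.7 + 120 = 209.7 kPa.
σ'_f = 209.7 ≤ σ'_p = 313 kPa, so the clay remains overconsolidated and only the recompression index applies:
S_c = C_r·H/(1+e₀)·log₁₀(σ'_f/σ'_0) = 0.04×2.6/2.13×log₁₀(209.7/89.7)
    = 0.048828 × 0.36881 = 0.01801 m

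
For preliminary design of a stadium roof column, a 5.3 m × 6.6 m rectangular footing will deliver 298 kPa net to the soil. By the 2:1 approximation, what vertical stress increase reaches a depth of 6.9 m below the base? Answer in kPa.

By the 2:1 method the load spreads at 1 horizontal : 2 vertical, so at depth z the loaded area has grown by z in each plan dimension:
Δσ = qBL/((B+z)(L+z)) = 298×5.3×6.6/((5.3+6.9)(6.6+6.9)) = 63.291 kPa

Δσ_z ≈ 63.3 kPa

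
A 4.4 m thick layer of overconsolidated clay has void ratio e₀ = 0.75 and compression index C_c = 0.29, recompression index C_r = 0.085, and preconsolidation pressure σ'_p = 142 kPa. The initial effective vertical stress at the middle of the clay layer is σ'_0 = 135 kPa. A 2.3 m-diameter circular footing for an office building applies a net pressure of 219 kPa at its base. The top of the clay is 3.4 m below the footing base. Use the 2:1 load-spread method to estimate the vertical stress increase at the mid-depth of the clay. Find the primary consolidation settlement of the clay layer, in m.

Mid-depth of clay below the footing base: z = 3.4 + 4.4/2 = 5.6 m.
Stress increase at mid-clay by the 2:1 spreading method:
Δσ ≈ qD²/(D+z)² = 219×2.3²/(2.3+5.6)² = 18.563 kPa
Final effective stress: σ'_f = 135 + 18.563 = 153.56 kPa.
σ'_f = 153.56 > σ'_p = 142 kPa, so the stress path crosses the preconsolidation pressure — recompression up to σ'_p, then virgin compression beyond:
S_c = H/(1+e₀)·[C_r·log₁₀(σ'_p/σ'_0) + C_c·log₁₀(σ'_f/σ'_p)]
    = 4.4/1.75 × [0.085×log₁₀(142/135) + 0.29×log₁₀(153.56/142)]
    = 2.5143 × [0.0018661 + 0.009857] = 0.02948 m

S_c ≈ 0.0295 m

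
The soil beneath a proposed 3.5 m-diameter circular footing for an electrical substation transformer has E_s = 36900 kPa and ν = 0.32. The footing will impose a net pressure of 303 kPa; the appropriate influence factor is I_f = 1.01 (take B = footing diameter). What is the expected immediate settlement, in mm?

Immediate (elastic) settlement: S_e = q·B·(1−ν²)/E_s · I_f.
S_e = 303 × 3.5 × (1 − 0.32²) / 36900 × 1.01
    = 303 × 3.5 × 0.8976 / 36900 × 1.01
    = 0.02605 m = 26.05 mm

S_e ≈ 26.1 mm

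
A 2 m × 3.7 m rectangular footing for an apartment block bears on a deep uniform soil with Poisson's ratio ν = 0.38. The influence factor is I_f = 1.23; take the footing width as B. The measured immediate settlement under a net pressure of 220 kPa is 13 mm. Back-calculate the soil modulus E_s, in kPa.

E_s ≈ 35600 kPa

S_e = q·B·(1−ν²)/E_s · I_f  ⇒  E_s = q·B·(1−ν²)·I_f / S_e.
E_s = 220 × 2 × 0.8556 × 1.23 / 0.013 = 35620 kPa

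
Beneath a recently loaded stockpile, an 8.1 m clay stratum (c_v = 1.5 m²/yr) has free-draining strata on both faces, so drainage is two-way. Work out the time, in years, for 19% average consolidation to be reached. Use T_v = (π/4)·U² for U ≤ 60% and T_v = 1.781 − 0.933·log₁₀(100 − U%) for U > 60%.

t ≈ 0.31 years

Drainage path length: H_d = H/2 = 4.05 m (double drainage).
U ≤ 60%: T_v = (π/4)·U² = (π/4)×0.19² = 0.028353.
t = T_v·H_d²/c_v = 0.028353×4.05²/1.5 = 0.31 years.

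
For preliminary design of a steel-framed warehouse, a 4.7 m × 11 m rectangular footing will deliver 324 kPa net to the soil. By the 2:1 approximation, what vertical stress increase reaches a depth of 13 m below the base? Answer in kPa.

By the 2:1 method the load spreads at 1 horizontal : 2 vertical, so at depth z the loaded area has grown by z in each plan dimension:
Δσ = qBL/((B+z)(L+z)) = 324×4.7×11/((4.7+13)(11+13)) = 39.432 kPa

Δσ_z ≈ 39.4 kPa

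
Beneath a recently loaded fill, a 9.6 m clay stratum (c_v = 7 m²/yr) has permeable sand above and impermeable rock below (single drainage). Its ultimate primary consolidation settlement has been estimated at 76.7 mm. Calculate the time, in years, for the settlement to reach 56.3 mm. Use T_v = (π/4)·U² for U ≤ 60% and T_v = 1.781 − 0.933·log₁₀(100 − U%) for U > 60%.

Drainage path length: H_d = H = 9.6 m (single drainage).
U = S(t)/S_ult = 56.3/76.7 = 0.734.
U > 60%: T_v = 1.781 − 0.933·log₁₀(100 − 73.403) = 0.45163.
t = T_v·H_d²/c_v = 0.45163×9.6²/7 = 5.946 years.

t ≈ 5.95 years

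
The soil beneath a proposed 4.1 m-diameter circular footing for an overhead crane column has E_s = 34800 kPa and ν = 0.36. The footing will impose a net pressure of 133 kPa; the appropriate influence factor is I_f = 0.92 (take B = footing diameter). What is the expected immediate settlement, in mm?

Immediate (elastic) settlement: S_e = q·B·(1−ν²)/E_s · I_f.
S_e = 133 × 4.1 × (1 − 0.36²) / 34800 × 0.92
    = 133 × 4.1 × 0.8704 / 34800 × 0.92
    = 0.01255 m = 12.55 mm

S_e ≈ 12.5 mm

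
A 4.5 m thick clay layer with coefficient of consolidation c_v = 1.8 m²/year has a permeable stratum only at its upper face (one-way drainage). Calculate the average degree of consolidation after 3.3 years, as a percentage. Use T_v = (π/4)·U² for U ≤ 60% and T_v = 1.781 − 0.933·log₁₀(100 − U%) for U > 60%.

U ≈ 60.7 %

Drainage path length: H_d = H = 4.5 m (single drainage).
T_v = c_v·t/H_d² = 1.8×3.3/4.5² = 0.29333.
T_v = 0.29333 corresponds to the U > 60% branch:
U = 1 − 10^((1.781 − T_v)/0.933)/100 = 0.6069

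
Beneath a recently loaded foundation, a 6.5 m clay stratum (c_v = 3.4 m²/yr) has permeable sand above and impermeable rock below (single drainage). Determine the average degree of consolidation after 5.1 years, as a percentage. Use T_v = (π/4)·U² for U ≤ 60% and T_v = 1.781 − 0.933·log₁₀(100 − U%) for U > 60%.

Drainage path length: H_d = H = 6.5 m (single drainage).
T_v = c_v·t/H_d² = 3.4×5.1/6.5² = 0.41041.
T_v = 0.41041 corresponds to the U > 60% branch:
U = 1 − 10^((1.781 − T_v)/0.933)/100 = 0.7055

U ≈ 70.6 %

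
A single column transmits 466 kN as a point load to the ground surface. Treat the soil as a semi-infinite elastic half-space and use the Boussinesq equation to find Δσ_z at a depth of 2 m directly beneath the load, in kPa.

Boussinesq vertical stress below a point load on an elastic half-space:
Δσ_z = 3P/(2πz²) · [1 + (r/z)²]^(−5/2)
r/z = 0/2 = 0; [1+(r/z)²]^(−5/2) = 1.
Δσ_z = 3×466/(2π×2²) × 1 = 55.625 × 1 = 55.62 kPa

Δσ_z ≈ 55.6 kPa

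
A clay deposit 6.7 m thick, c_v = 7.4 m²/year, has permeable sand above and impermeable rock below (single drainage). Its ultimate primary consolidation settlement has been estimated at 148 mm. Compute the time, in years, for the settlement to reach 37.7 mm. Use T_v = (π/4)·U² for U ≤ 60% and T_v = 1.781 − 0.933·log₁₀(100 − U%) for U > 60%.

Drainage path length: H_d = H = 6.7 m (single drainage).
U = S(t)/S_ult = 37.7/148 = 0.2547.
U ≤ 60%: T_v = (π/4)·U² = (π/4)×0.25473² = 0.050962.
t = T_v·H_d²/c_v = 0.050962×6.7²/7.4 = 0.3091 years.

t ≈ 0.309 years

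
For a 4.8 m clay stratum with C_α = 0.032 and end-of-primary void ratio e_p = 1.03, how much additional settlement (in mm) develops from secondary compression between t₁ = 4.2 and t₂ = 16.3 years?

Secondary compression: S_s = C_α·H/(1+e_p)·log₁₀(t₂/t₁)
S_s = 0.032×4.8/(1+1.03)×log₁₀(16.3/4.2)
    = 0.07567 × 0.5889 = 0.04456 m

S_s ≈ 44.6 mm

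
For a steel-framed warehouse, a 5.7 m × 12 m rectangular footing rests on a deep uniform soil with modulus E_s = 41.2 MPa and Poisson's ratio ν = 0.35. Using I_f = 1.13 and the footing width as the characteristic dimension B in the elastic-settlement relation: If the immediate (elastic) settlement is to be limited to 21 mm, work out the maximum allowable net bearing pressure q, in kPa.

q ≈ 153 kPa

E_s = 41.2 MPa = 41200 kPa.
S_e = q·B·(1−ν²)/E_s · I_f  ⇒  q = S_e·E_s / (B·(1−ν²)·I_f).
q = 0.021 × 41200 / (5.7 × 0.8775 × 1.13) = 153.1 kPa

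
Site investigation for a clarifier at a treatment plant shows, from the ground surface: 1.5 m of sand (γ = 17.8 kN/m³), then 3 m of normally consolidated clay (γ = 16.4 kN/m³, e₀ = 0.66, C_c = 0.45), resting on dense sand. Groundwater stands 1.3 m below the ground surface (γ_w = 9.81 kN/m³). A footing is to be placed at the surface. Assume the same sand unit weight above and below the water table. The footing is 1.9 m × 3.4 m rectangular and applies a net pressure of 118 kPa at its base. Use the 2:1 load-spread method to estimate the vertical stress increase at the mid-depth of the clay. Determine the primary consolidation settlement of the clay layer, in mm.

S_c ≈ 188 mm

Mid-depth of clay below the ground surface: z = 1.5 + 3/2 = 3 m.
Total vertical stress at mid-clay: σ_v = 17.8×1.5 + 16.4×1.5 = 51.3 kPa.
Pore pressure: u = 9.81×(3 − 1.3) = 16.677 kPa.
Initial effective stress: σ'_0 = σ_v − u = 51.3 − 16.677 = 34.623 kPa.
Stress increase at mid-clay by the 2:1 spreading method:
Δσ = qBL/((B+z)(L+z)) = 118×1.9×3.4/((1.9+3)(3.4+3)) = 24.307 kPa
Final effective stress: σ'_f = σ'_0 + Δσ = 34.623 + 24.307 = 58.93 kPa.
Normally consolidated clay, so the full stress increment lies on the virgin compression line:
S_c = C_c·H/(1+e₀)·log₁₀(σ'_f/σ'_0) = 0.45×3/(1+0.66)×log₁₀(58.93/34.623)
    = 0.81325 × 0.23097 = 0.1878 m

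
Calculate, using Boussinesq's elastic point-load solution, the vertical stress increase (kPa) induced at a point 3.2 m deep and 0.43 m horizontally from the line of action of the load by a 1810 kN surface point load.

Boussinesq vertical stress below a point load on an elastic half-space:
Δσ_z = 3P/(2πz²) · [1 + (r/z)²]^(−5/2)
r/z = 0.43/3.2 = 0.13437; [1+(r/z)²]^(−5/2) = 0.95625.
Δσ_z = 3×1810/(2π×3.2²) × 0.95625 = 84.396 × 0.95625 = 80.7 kPa

Δσ_z ≈ 80.7 kPa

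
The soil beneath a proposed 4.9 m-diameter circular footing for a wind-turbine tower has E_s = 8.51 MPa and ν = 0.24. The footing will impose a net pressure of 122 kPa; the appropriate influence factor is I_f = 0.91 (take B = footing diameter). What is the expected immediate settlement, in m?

S_e ≈ 0.0602 m

Immediate (elastic) settlement: S_e = q·B·(1−ν²)/E_s · I_f.
E_s = 8.51 MPa = 8510 kPa.
S_e = 122 × 4.9 × (1 − 0.24²) / 8510 × 0.91
    = 122 × 4.9 × 0.9424 / 8510 × 0.91
    = 0.06024 m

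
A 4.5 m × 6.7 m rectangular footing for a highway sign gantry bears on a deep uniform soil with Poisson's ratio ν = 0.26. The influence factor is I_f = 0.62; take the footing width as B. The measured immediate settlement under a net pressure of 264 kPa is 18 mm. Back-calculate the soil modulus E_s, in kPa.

E_s ≈ 38200 kPa

S_e = q·B·(1−ν²)/E_s · I_f  ⇒  E_s = q·B·(1−ν²)·I_f / S_e.
E_s = 264 × 4.5 × 0.9324 × 0.62 / 0.018 = 38150 kPa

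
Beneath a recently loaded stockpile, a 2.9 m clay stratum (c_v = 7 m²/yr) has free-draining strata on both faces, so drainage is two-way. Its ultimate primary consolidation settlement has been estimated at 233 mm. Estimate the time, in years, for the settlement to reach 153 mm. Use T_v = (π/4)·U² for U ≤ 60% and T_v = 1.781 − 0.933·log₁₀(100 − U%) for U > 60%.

t ≈ 0.105 years

Drainage path length: H_d = H/2 = 1.45 m (double drainage).
U = S(t)/S_ult = 153/233 = 0.6567.
U > 60%: T_v = 1.781 − 0.933·log₁₀(100 − 65.665) = 0.34816.
t = T_v·H_d²/c_v = 0.34816×1.45²/7 = 0.1046 years.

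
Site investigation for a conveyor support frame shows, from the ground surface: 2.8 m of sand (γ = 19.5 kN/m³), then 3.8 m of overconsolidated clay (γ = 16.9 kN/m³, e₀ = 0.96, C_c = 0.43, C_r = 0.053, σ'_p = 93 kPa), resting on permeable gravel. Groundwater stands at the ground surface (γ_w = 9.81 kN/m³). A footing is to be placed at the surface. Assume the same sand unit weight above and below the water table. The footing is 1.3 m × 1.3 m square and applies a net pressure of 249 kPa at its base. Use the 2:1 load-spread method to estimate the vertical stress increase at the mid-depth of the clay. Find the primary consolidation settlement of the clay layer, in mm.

Mid-depth of clay below the ground surface: z = 2.8 + 3.8/2 = 4.7 m.
Total vertical stress at mid-clay: σ_v = 19.5×2.8 + 16.9×1.9 = 86.71 kPa.
Pore pressure: u = 9.81×(4.7 − 0) = 46.107 kPa.
Initial effective stress: σ'_0 = σ_v − u = 86.71 − 46.107 = 40.603 kPa.
Stress increase at mid-clay by the 2:1 spreading method:
Δσ = qBL/((B+z)(L+z)) = 249×1.3×1.3/((1.3+4.7)(1.3+4.7)) = 11.689 kPa
Final effective stress: σ'_f = 40.603 + 11.689 = 52.292 kPa.
σ'_f = 52.292 ≤ σ'_p = 93 kPa, so the clay remains overconsolidated and only the recompression index applies:
S_c = C_r·H/(1+e₀)·log₁₀(σ'_f/σ'_0) = 0.053×3.8/1.96×log₁₀(52.292/40.603)
    = 0.10276 × 0.10988 = 0.01129 m

S_c ≈ 11.3 mm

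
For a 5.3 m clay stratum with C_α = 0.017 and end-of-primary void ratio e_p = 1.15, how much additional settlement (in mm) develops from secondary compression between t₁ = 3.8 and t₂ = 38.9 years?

S_s ≈ 42.3 mm

Secondary compression: S_s = C_α·H/(1+e_p)·log₁₀(t₂/t₁)
S_s = 0.017×5.3/(1+1.15)×log₁₀(38.9/3.8)
    = 0.04191 × 1.01 = 0.04233 m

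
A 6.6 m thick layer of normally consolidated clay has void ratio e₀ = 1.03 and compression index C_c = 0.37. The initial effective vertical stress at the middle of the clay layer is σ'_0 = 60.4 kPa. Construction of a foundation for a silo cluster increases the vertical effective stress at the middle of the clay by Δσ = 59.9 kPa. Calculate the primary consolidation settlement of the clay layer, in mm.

Final effective stress: σ'_f = σ'_0 + Δσ = 60.4 + 59.9 = 120.3 kPa.
Normally consolidated clay, so the full stress increment lies on the virgin compression line:
S_c = C_c·H/(1+e₀)·log₁₀(σ'_f/σ'_0) = 0.37×6.6/(1+1.03)×log₁₀(120.3/60.4)
    = 1.203 × 0.29923 = 0.36 m

S_c ≈ 360 mm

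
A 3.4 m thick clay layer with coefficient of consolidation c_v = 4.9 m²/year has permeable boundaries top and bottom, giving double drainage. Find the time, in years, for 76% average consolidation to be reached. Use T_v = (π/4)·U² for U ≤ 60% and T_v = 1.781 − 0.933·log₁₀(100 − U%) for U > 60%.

Drainage path length: H_d = H/2 = 1.7 m (double drainage).
U > 60%: T_v = 1.781 − 0.933·log₁₀(100 − 76) = 0.49326.
t = T_v·H_d²/c_v = 0.49326×1.7²/4.9 = 0.2909 years.

t ≈ 0.291 years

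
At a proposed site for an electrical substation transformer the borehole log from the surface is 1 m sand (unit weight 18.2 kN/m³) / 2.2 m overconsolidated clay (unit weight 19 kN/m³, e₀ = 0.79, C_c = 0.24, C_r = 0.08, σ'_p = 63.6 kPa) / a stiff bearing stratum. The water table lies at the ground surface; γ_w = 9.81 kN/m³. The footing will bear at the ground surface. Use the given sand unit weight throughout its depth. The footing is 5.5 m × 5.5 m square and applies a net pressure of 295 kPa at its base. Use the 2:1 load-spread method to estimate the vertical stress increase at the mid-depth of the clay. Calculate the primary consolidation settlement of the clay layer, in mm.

S_c ≈ 181 mm

Mid-depth of clay below the ground surface: z = 1 + 2.2/2 = 2.1 m.
Total vertical stress at mid-clay: σ_v = 18.2×1 + 19×1.1 = 39.1 kPa.
Pore pressure: u = 9.81×(2.1 − 0) = 20.601 kPa.
Initial effective stress: σ'_0 = σ_v − u = 39.1 − 20.601 = 18.499 kPa.
Stress increase at mid-clay by the 2:1 spreading method:
Δσ = qBL/((B+z)(L+z)) = 295×5.5×5.5/((5.5+2.1)(5.5+2.1)) = 154.5 kPa
Final effective stress: σ'_f = 18.499 + 154.5 = 173 kPa.
σ'_f = 173 > σ'_p = 63.6 kPa, so the stress path crosses the preconsolidation pressure — recompression up to σ'_p, then virgin compression beyond:
S_c = H/(1+e₀)·[C_r·log₁₀(σ'_p/σ'_0) + C_c·log₁₀(σ'_f/σ'_p)]
    = 2.2/1.79 × [0.08×log₁₀(63.6/18.499) + 0.24×log₁₀(173/63.6)]
    = 1.2291 × [0.042905 + 0.1043] = 0.1809 m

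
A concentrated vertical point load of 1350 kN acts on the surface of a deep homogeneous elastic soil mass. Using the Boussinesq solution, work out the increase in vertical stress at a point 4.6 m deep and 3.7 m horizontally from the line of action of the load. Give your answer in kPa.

Δσ_z ≈ 8.75 kPa

Boussinesq vertical stress below a point load on an elastic half-space:
Δσ_z = 3P/(2πz²) · [1 + (r/z)²]^(−5/2)
r/z = 3.7/4.6 = 0.80435; [1+(r/z)²]^(−5/2) = 0.28726.
Δσ_z = 3×1350/(2π×4.6²) × 0.28726 = 30.462 × 0.28726 = 8.751 kPa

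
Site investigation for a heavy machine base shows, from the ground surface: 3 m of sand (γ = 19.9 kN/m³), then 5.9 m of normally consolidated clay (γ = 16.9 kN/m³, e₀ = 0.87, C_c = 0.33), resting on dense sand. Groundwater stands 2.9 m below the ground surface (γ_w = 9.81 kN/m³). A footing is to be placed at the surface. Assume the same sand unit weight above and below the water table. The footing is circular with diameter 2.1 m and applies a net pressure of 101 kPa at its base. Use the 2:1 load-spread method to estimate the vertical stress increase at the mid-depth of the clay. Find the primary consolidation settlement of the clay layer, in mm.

Mid-depth of clay below the ground surface: z = 3 + 5.9/2 = 5.95 m.
Total vertical stress at mid-clay: σ_v = 19.9×3 + 16.9×2.95 = 109.55 kPa.
Pore pressure: u = 9.81×(5.95 − 2.9) = 29.921 kPa.
Initial effective stress: σ'_0 = σ_v − u = 109.55 − 29.921 = 79.629 kPa.
Stress increase at mid-clay by the 2:1 spreading method:
Δσ ≈ qD²/(D+z)² = 101×2.1²/(2.1+5.95)² = 6.8733 kPa
Final effective stress: σ'_f = σ'_0 + Δσ = 79.629 + 6.8733 = 86.502 kPa.
Normally consolidated clay, so the full stress increment lies on the virgin compression line:
S_c = C_c·H/(1+e₀)·log₁₀(σ'_f/σ'_0) = 0.33×5.9/(1+0.87)×log₁₀(86.502/79.629)
    = 1.0412 × 0.035955 = 0.03744 m

S_c ≈ 37.4 mm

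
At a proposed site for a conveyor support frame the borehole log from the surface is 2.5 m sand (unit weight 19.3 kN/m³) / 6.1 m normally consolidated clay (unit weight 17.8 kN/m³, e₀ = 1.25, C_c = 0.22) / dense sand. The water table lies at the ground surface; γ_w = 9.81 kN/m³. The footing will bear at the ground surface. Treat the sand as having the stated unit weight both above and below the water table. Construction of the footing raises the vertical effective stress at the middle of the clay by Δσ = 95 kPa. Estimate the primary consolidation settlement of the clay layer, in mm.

S_c ≈ 282 mm

Mid-depth of clay below the ground surface: z = 2.5 + 6.1/2 = 5.55 m.
Total vertical stress at mid-clay: σ_v = 19.3×2.5 + 17.8×3.05 = 102.54 kPa.
Pore pressure: u = 9.81×(5.55 − 0) = 54.446 kPa.
Initial effective stress: σ'_0 = σ_v − u = 102.54 − 54.446 = 48.094 kPa.
Final effective stress: σ'_f = σ'_0 + Δσ = 48.094 + 95 = 143.09 kPa.
Normally consolidated clay, so the full stress increment lies on the virgin compression line:
S_c = C_c·H/(1+e₀)·log₁₀(σ'_f/σ'_0) = 0.22×6.1/(1+1.25)×log₁₀(143.09/48.094)
    = 0.59644 × 0.47352 = 0.2824 m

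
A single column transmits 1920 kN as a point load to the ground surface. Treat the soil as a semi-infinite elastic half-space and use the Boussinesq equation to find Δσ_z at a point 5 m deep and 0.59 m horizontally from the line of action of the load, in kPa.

Δσ_z ≈ 35.4 kPa

Boussinesq vertical stress below a point load on an elastic half-space:
Δσ_z = 3P/(2πz²) · [1 + (r/z)²]^(−5/2)
r/z = 0.59/5 = 0.118; [1+(r/z)²]^(−5/2) = 0.96602.
Δσ_z = 3×1920/(2π×5²) × 0.96602 = 36.669 × 0.96602 = 35.42 kPa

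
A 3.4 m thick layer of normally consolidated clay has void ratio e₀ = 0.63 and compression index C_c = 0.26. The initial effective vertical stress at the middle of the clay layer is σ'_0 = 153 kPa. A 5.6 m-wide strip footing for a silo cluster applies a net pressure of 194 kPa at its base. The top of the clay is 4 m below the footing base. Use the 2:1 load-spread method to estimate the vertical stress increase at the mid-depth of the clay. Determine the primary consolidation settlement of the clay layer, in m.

Mid-depth of clay below the footing base: z = 4 + 3.4/2 = 5.7 m.
Stress increase at mid-clay by the 2:1 spreading method:
Δσ = qB/(B+z) = 194×5.6/(5.6+5.7) = 96.142 kPa
Final effective stress: σ'_f = σ'_0 + Δσ = 153 + 96.142 = 249.14 kPa.
Normally consolidated clay, so the full stress increment lies on the virgin compression line:
S_c = C_c·H/(1+e₀)·log₁₀(σ'_f/σ'_0) = 0.26×3.4/(1+0.63)×log₁₀(249.14/153)
    = 0.54233 × 0.21175 = 0.1148 m

S_c ≈ 0.115 m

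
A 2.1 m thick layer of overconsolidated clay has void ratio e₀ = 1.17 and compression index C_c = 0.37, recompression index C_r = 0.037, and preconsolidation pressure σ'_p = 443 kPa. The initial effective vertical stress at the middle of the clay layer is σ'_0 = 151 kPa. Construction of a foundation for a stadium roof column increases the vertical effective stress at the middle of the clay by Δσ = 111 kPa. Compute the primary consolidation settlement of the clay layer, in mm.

S_c ≈ 8.57 mm

Final effective stress: σ'_f = 151 + 111 = 262 kPa.
σ'_f = 262 ≤ σ'_p = 443 kPa, so the clay remains overconsolidated and only the recompression index applies:
S_c = C_r·H/(1+e₀)·log₁₀(σ'_f/σ'_0) = 0.037×2.1/2.17×log₁₀(262/151)
    = 0.035806 × 0.23932 = 0.008569 m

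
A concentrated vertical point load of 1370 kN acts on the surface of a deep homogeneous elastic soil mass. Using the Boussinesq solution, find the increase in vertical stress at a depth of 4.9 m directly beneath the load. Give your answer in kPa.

Δσ_z ≈ 27.2 kPa

Boussinesq vertical stress below a point load on an elastic half-space:
Δσ_z = 3P/(2πz²) · [1 + (r/z)²]^(−5/2)
r/z = 0/4.9 = 0; [1+(r/z)²]^(−5/2) = 1.
Δσ_z = 3×1370/(2π×4.9²) × 1 = 27.244 × 1 = 27.24 kPa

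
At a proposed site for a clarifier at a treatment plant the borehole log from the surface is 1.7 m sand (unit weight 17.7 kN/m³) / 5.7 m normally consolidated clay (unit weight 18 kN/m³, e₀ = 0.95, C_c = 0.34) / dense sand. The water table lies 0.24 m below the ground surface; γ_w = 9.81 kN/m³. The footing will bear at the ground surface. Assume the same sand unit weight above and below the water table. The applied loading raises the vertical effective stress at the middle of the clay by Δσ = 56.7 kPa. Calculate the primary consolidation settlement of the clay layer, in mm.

S_c ≈ 387 mm

Mid-depth of clay below the ground surface: z = 1.7 + 5.7/2 = 4.55 m.
Total vertical stress at mid-clay: σ_v = 17.7×1.7 + 18×2.85 = 81.39 kPa.
Pore pressure: u = 9.81×(4.55 − 0.24) = 42.281 kPa.
Initial effective stress: σ'_0 = σ_v − u = 81.39 − 42.281 = 39.109 kPa.
Final effective stress: σ'_f = σ'_0 + Δσ = 39.109 + 56.7 = 95.809 kPa.
Normally consolidated clay, so the full stress increment lies on the virgin compression line:
S_c = C_c·H/(1+e₀)·log₁₀(σ'_f/σ'_0) = 0.34×5.7/(1+0.95)×log₁₀(95.809/39.109)
    = 0.99385 × 0.38913 = 0.3867 m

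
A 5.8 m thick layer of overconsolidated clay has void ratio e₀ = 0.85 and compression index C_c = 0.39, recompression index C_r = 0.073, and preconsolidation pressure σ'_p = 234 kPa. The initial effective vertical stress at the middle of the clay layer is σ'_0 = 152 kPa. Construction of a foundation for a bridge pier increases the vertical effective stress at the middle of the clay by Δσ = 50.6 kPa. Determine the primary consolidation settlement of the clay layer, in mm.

Final effective stress: σ'_f = 152 + 50.6 = 202.6 kPa.
σ'_f = 202.6 ≤ σ'_p = 234 kPa, so the clay remains overconsolidated and only the recompression index applies:
S_c = C_r·H/(1+e₀)·log₁₀(σ'_f/σ'_0) = 0.073×5.8/1.85×log₁₀(202.6/152)
    = 0.22886 × 0.1248 = 0.02856 m

S_c ≈ 28.6 mm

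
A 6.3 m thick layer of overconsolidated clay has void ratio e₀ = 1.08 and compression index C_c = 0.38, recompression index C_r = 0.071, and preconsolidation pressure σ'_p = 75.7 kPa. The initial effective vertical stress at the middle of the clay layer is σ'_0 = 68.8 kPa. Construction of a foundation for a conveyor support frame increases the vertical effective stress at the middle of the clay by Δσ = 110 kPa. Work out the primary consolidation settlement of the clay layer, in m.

S_c ≈ 0.439 m

Final effective stress: σ'_f = 68.8 + 110 = 178.8 kPa.
σ'_f = 178.8 > σ'_p = 75.7 kPa, so the stress path crosses the preconsolidation pressure — recompression up to σ'_p, then virgin compression beyond:
S_c = H/(1+e₀)·[C_r·log₁₀(σ'_p/σ'_0) + C_c·log₁₀(σ'_f/σ'_p)]
    = 6.3/2.08 × [0.071×log₁₀(75.7/68.8) + 0.38×log₁₀(178.8/75.7)]
    = 3.0288 × [0.002947 + 0.14184] = 0.4385 m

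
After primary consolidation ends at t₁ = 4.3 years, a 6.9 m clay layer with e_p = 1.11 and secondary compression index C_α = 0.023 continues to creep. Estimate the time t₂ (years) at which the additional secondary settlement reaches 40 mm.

S_s = C_α·H/(1+e_p)·log₁₀(t₂/t₁) ⇒ log₁₀(t₂/t₁) = S_s·(1+e_p)/(C_α·H).
log₁₀(t₂/t₁) = 0.04 × (1+1.11) / (0.023×6.9) = 0.5318
t₂ = t₁ × 10^0.5318 = 4.3 × 3.403 = 14.63 years

t₂ ≈ 14.6 years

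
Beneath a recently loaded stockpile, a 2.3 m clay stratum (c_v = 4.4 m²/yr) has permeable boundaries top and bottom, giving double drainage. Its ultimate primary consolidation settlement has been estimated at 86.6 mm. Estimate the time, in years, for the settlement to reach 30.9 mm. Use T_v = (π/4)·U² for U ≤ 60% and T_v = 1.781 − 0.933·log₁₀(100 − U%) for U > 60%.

Drainage path length: H_d = H/2 = 1.15 m (double drainage).
U = S(t)/S_ult = 30.9/86.6 = 0.3568.
U ≤ 60%: T_v = (π/4)·U² = (π/4)×0.35681² = 0.099993.
t = T_v·H_d²/c_v = 0.099993×1.15²/4.4 = 0.03005 years.

t ≈ 0.0301 years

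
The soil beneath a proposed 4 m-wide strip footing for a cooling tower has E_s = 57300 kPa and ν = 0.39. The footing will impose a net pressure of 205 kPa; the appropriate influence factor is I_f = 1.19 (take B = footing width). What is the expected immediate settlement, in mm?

S_e ≈ 14.4 mm

Immediate (elastic) settlement: S_e = q·B·(1−ν²)/E_s · I_f.
S_e = 205 × 4 × (1 − 0.39²) / 57300 × 1.19
    = 205 × 4 × 0.8479 / 57300 × 1.19
    = 0.01444 m = 14.44 mm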